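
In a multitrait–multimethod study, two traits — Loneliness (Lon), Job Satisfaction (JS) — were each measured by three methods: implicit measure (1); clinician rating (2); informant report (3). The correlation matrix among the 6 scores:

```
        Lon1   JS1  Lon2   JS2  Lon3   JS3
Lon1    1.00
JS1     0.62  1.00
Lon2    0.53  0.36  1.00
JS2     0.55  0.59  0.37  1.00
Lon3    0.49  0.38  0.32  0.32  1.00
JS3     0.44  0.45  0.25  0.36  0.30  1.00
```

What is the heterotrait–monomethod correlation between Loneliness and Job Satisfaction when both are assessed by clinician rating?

Different traits, same method: r(Lon2, JS2) = 0.37.

0.37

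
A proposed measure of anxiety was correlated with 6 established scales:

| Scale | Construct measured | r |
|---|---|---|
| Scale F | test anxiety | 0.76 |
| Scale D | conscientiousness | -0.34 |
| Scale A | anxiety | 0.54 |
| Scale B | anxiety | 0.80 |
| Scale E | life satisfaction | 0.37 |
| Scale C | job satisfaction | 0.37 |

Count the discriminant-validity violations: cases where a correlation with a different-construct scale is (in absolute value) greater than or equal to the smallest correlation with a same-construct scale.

1

Convergent (same construct = anxiety): Scale A, Scale B.
Smallest convergent = 0.54. Discriminant |r|: 0.76, 0.34, 0.37, 0.37; count ≥ 0.54 → 1.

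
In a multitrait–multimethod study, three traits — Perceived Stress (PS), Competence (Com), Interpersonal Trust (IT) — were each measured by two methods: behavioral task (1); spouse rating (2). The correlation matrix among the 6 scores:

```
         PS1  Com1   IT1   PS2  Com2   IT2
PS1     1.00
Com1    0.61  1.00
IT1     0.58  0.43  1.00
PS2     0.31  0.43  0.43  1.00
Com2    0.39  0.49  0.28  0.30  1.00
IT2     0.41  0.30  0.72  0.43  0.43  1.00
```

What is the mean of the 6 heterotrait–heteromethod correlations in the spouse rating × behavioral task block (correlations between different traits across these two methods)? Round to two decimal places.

0.37

HTHM values (method 2 × method 1): 0.43, 0.43, 0.39, 0.28, 0.41, 0.30; mean = 2.24/6 = 0.37.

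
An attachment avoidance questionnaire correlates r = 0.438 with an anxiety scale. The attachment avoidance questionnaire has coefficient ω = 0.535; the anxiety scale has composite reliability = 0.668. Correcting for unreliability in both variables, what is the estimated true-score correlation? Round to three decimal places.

0.733

r_true = r_obs / √(r_xx · r_yy) = 0.438 / √(0.535 × 0.668) = 0.438 / √0.357380 = 0.438 / 0.5978 ≈ 0.733.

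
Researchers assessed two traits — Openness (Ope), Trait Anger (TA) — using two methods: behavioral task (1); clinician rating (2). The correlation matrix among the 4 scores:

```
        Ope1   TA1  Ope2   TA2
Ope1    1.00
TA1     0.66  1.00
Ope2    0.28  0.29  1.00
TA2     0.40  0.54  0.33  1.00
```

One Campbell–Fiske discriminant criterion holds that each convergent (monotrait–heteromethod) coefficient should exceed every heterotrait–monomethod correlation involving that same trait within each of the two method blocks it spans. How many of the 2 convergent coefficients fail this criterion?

2

Convergent coefficients and their comparison sets:
Ope (methods 1·2): 0.28 vs {0.66, 0.33} → fail.
TA (methods 1·2): 0.54 vs {0.66, 0.33} → fail.
2 of 2 fail.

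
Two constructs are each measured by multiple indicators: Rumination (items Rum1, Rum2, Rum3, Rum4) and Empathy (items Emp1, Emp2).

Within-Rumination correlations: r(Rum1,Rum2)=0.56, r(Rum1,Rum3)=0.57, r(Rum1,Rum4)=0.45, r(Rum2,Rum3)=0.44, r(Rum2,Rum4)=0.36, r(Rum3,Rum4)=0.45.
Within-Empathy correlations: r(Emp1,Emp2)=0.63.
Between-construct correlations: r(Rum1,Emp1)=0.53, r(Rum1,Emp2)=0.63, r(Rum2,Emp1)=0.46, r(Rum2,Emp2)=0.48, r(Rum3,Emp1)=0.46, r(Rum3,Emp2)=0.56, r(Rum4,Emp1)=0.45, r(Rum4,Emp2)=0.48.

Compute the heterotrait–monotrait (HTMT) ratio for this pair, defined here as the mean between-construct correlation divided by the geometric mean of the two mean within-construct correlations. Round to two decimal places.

Mean between = 4.05/8 = 0.5063.
Mean within-Rum = 2.83/6 = 0.4717; mean within-Emp = 0.63/1 = 0.6300.
Geometric mean = √(0.4717 × 0.6300) = 0.5451.
HTMT = 0.5063 / 0.5451 = 0.93.

0.93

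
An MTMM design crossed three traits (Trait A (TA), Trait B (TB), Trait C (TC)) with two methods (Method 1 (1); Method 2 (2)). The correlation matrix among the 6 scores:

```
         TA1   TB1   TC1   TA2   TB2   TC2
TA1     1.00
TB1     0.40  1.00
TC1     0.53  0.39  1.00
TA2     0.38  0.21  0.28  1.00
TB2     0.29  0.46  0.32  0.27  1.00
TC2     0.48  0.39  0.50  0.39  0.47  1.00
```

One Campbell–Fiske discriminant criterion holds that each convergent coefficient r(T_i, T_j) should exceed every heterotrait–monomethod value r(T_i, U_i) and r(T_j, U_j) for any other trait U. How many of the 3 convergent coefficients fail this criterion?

3

Checking each validity diagonal entry against its comparison values:
TA (methods 1·2): 0.38 vs {0.40, 0.27, 0.53, 0.39} → fail.
TB (methods 1·2): 0.46 vs {0.40, 0.27, 0.39, 0.47} → fail.
TC (methods 1·2): 0.50 vs {0.53, 0.39, 0.39, 0.47} → fail.
3 of 3 fail.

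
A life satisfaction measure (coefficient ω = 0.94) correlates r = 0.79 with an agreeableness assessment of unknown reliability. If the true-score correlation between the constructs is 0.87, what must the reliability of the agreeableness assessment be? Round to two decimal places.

r_true = r_obs / √(r_xx · r_yy) ⇒ 0.87 = 0.79 / √(0.94 · r_yy).
√(0.94 · r_yy) = 0.79 / 0.87 = 0.9080; 0.94 · r_yy = 0.8245; r_yy = 0.8245 / 0.94 ≈ 0.88.

0.88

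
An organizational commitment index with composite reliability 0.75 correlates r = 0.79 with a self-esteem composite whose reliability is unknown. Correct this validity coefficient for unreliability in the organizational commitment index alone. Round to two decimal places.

0.91

Single correction: r_c = r_obs / √r_xx = 0.79 / √0.75 = 0.79 / 0.8660 ≈ 0.91.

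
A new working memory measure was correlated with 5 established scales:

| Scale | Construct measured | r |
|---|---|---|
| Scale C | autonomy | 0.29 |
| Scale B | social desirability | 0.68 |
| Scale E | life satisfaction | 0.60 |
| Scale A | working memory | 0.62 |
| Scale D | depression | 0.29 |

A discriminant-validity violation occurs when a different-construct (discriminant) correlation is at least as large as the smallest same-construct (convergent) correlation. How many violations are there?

Convergent (same construct = working memory): Scale A.
Smallest convergent = 0.62. Discriminant values: 0.29, 0.68, 0.60, 0.29; count ≥ 0.62 → 1.

1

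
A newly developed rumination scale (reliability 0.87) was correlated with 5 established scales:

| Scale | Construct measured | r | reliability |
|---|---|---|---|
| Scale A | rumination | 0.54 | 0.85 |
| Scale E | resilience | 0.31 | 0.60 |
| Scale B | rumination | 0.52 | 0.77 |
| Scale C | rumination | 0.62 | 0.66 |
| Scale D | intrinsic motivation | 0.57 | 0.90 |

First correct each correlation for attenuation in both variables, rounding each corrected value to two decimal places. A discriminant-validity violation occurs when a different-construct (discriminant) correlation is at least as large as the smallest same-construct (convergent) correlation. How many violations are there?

Disattenuated r (r / √(r_scale · r_new)):
  Scale A (conv): 0.54 / √(0.85·0.87) = 0.63
  Scale E (disc): 0.31 / √(0.60·0.87) = 0.43
  Scale B (conv): 0.52 / √(0.77·0.87) = 0.64
  Scale C (conv): 0.62 / √(0.66·0.87) = 0.82
  Scale D (disc): 0.57 / √(0.90·0.87) = 0.64
Smallest convergent = 0.63. Discriminant values: 0.43, 0.64; count ≥ 0.63 → 1.

1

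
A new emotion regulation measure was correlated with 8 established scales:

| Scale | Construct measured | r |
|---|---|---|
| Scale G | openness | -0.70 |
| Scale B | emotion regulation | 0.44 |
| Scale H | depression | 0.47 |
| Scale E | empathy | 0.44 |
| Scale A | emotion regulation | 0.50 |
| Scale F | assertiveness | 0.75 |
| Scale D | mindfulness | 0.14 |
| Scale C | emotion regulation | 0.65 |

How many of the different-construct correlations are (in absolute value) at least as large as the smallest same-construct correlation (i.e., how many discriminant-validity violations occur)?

Convergent (same construct = emotion regulation): Scale B, Scale A, Scale C.
Smallest convergent = 0.44. Discriminant |r|: 0.70, 0.47, 0.44, 0.75, 0.14; count ≥ 0.44 → 4.

4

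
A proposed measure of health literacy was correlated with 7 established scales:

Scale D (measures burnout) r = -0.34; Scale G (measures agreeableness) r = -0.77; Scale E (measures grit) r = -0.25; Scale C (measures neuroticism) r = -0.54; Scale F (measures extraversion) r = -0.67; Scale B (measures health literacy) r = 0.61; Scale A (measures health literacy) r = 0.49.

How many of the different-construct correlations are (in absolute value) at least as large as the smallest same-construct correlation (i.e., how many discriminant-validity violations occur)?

Convergent (same construct = health literacy): Scale B, Scale A.
Smallest convergent = 0.49. Discriminant |r|: 0.34, 0.77, 0.25, 0.54, 0.67; count ≥ 0.49 → 3.

3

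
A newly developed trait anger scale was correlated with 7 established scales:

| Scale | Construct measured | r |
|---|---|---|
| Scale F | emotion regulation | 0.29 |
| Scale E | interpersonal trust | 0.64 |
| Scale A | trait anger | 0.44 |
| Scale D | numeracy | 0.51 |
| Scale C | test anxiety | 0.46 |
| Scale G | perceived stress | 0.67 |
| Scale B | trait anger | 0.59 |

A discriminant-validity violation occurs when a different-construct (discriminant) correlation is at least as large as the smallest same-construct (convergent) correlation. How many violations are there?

4

Convergent (same construct = trait anger): Scale A, Scale B.
Smallest convergent = 0.44. Discriminant values: 0.29, 0.64, 0.51, 0.46, 0.67; count ≥ 0.44 → 4.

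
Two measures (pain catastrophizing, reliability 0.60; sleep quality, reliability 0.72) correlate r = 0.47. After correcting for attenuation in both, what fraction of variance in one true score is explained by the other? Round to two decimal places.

0.51

Disattenuated r = 0.47 / √(0.60 × 0.72) = 0.47 / 0.6573 = 0.7150.
Shared true-score variance = 0.7150² = 0.5112 ≈ 0.51.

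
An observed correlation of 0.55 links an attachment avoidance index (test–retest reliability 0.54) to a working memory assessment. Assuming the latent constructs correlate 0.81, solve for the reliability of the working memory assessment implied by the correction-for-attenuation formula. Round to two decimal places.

0.85

r_true = r_obs / √(r_xx · r_yy) ⇒ 0.81 = 0.55 / √(0.54 · r_yy).
√(0.54 · r_yy) = 0.55 / 0.81 = 0.6790; 0.54 · r_yy = 0.4610; r_yy = 0.4610 / 0.54 ≈ 0.85.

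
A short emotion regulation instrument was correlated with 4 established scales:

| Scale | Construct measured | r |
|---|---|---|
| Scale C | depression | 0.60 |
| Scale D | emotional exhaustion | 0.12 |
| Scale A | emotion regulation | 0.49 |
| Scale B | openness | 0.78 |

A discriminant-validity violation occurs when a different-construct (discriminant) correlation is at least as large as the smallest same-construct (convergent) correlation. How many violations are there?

2

Convergent (same construct = emotion regulation): Scale A.
Smallest convergent = 0.49. Discriminant values: 0.60, 0.12, 0.78; count ≥ 0.49 → 2.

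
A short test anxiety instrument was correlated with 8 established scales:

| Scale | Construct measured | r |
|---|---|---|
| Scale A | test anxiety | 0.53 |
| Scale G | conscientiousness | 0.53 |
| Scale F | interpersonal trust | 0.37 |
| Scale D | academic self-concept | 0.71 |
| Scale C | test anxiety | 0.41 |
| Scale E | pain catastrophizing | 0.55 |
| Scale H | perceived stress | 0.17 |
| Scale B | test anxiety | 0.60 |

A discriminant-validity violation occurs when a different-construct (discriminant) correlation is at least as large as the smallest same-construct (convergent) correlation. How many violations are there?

3

Convergent (same construct = test anxiety): Scale A, Scale C, Scale B.
Smallest convergent = 0.41. Discriminant values: 0.53, 0.37, 0.71, 0.55, 0.17; count ≥ 0.41 → 3.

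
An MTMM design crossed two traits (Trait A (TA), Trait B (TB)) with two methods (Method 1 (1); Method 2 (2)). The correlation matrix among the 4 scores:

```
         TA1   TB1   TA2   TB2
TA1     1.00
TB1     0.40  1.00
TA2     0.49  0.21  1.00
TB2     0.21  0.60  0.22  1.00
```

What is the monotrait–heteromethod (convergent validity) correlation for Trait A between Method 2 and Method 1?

0.49

Same trait (TA), different methods: r(TA2, TA1) = 0.49.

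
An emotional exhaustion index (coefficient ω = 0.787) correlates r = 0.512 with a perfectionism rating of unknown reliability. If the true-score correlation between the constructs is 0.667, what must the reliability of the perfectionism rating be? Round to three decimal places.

r_true = r_obs / √(r_xx · r_yy) ⇒ 0.667 = 0.512 / √(0.787 · r_yy).
√(0.787 · r_yy) = 0.512 / 0.667 = 0.7676; 0.787 · r_yy = 0.5892; r_yy = 0.5892 / 0.787 ≈ 0.749.

0.749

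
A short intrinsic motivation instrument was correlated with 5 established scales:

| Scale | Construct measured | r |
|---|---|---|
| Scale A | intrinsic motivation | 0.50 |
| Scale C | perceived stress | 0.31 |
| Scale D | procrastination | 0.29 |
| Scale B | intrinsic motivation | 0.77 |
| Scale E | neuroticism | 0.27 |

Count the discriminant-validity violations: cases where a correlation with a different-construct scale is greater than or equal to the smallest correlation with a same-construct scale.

Convergent (same construct = intrinsic motivation): Scale A, Scale B.
Smallest convergent = 0.50. Discriminant values: 0.31, 0.29, 0.27; count ≥ 0.50 → 0.

0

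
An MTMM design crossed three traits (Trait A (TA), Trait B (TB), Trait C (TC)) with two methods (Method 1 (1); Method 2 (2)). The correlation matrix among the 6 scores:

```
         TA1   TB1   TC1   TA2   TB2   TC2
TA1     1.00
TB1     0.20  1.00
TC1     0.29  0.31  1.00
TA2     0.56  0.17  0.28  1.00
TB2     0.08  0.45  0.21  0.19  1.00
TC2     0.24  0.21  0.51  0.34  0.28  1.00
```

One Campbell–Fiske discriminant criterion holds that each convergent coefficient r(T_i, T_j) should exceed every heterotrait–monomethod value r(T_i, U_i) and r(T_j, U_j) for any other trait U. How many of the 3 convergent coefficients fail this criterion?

Checking each validity diagonal entry against its comparison values:
TA (methods 1·2): 0.56 vs {0.20, 0.19, 0.29, 0.34} → pass.
TB (methods 1·2): 0.45 vs {0.20, 0.19, 0.31, 0.28} → pass.
TC (methods 1·2): 0.51 vs {0.29, 0.34, 0.31, 0.28} → pass.
0 of 3 fail.

0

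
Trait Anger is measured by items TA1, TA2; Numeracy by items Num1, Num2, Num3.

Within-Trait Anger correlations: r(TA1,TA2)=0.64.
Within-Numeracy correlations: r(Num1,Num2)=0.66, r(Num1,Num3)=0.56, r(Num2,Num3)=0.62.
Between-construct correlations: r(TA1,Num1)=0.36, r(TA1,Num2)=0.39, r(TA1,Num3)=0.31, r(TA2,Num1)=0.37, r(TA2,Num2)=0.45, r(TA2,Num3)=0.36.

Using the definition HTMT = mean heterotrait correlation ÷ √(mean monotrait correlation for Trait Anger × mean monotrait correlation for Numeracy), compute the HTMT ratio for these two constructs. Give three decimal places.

0.596

Mean heterotrait r = 2.24/6 = 0.3733.
Mean within-TA = 0.64/1 = 0.6400; mean within-Num = 1.84/3 = 0.6133.
Geometric mean = √(0.6400 × 0.6133) = 0.6265.
HTMT = 0.3733 / 0.6265 = 0.596.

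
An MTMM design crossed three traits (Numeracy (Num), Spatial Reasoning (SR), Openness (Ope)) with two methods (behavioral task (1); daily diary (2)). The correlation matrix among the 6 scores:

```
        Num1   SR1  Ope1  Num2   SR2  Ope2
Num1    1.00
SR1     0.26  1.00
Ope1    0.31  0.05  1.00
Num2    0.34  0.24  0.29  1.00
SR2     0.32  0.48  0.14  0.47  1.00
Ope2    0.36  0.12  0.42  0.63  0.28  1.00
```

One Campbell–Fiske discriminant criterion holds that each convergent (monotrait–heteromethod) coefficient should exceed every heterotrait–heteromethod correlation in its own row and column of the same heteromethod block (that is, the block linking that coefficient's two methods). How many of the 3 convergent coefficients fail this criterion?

1

Convergent coefficients and their comparison sets:
Num (methods 1·2): 0.34 vs {0.32, 0.24, 0.36, 0.29} → fail.
SR (methods 1·2): 0.48 vs {0.24, 0.32, 0.12, 0.14} → pass.
Ope (methods 1·2): 0.42 vs {0.29, 0.36, 0.14, 0.12} → pass.
1 of 3 fail.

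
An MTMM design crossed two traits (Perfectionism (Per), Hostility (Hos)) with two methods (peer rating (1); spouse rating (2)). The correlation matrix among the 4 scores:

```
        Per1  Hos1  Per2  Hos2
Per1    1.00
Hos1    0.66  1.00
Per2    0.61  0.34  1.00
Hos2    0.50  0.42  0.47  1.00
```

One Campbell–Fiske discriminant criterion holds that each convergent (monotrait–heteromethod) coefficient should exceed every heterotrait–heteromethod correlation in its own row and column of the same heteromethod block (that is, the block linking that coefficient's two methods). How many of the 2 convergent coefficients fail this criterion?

Convergent coefficients and their comparison sets:
Per (methods 1·2): 0.61 vs {0.50, 0.34} → pass.
Hos (methods 1·2): 0.42 vs {0.34, 0.50} → fail.
1 of 2 fail.

1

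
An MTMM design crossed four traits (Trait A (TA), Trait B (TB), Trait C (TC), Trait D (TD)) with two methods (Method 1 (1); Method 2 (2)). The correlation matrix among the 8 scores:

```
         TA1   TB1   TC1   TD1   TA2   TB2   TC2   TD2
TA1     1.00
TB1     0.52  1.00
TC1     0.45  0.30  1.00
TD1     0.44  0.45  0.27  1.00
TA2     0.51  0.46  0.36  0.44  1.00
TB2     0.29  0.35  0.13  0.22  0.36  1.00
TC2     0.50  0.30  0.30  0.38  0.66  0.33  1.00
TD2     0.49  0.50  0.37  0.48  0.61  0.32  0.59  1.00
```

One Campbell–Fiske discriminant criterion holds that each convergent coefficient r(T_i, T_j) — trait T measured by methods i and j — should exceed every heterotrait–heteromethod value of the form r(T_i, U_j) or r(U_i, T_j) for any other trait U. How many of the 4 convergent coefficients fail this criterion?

3

Each convergent coefficient versus the relevant comparison correlations:
TA (methods 1·2): 0.51 vs {0.29, 0.46, 0.50, 0.36, 0.49, 0.44} → pass.
TB (methods 1·2): 0.35 vs {0.46, 0.29, 0.30, 0.13, 0.50, 0.22} → fail.
TC (methods 1·2): 0.30 vs {0.36, 0.50, 0.13, 0.30, 0.37, 0.38} → fail.
TD (methods 1·2): 0.48 vs {0.44, 0.49, 0.22, 0.50, 0.38, 0.37} → fail.
3 of 4 fail.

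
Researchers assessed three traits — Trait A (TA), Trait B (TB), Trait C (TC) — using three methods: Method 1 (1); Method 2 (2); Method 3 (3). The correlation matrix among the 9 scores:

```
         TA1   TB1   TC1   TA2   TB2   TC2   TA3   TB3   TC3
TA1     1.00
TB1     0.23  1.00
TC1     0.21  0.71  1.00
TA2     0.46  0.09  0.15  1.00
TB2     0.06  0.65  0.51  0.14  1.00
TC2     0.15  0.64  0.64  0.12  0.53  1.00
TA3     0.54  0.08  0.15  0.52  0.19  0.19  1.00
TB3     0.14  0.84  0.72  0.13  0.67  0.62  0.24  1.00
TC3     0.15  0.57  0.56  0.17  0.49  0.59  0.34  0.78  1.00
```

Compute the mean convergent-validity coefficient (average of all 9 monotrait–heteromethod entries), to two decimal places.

0.61

Convergent values: 0.46, 0.54, 0.52, 0.65, 0.84, 0.67, 0.64, 0.56, 0.59; mean = 5.47/9 = 0.61.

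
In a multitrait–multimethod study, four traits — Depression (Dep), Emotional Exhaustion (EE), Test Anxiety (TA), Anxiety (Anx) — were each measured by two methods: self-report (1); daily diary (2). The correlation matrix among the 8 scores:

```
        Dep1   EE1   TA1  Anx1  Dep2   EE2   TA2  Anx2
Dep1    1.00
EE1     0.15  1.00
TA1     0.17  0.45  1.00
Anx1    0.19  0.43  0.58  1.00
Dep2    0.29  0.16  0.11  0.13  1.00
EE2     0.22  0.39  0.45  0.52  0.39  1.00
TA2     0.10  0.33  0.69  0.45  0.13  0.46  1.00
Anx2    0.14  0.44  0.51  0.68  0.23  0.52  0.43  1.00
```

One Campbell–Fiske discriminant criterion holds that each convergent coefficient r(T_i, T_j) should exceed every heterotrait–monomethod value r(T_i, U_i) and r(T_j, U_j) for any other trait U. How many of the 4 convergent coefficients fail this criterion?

2

Each convergent coefficient versus the relevant comparison correlations:
Dep (methods 1·2): 0.29 vs {0.15, 0.39, 0.17, 0.13, 0.19, 0.23} → fail.
EE (methods 1·2): 0.39 vs {0.15, 0.39, 0.45, 0.46, 0.43, 0.52} → fail.
TA (methods 1·2): 0.69 vs {0.17, 0.13, 0.45, 0.46, 0.58, 0.43} → pass.
Anx (methods 1·2): 0.68 vs {0.19, 0.23, 0.43, 0.52, 0.58, 0.43} → pass.
2 of 4 fail.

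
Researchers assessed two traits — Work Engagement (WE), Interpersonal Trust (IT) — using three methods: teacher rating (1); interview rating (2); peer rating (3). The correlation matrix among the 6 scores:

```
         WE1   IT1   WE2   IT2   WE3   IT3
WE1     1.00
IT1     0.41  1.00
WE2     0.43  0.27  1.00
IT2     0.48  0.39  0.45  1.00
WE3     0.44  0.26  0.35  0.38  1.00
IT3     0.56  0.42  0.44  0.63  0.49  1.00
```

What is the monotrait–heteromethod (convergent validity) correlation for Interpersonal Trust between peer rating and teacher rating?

Same trait (IT), different methods: r(IT3, IT1) = 0.42.

0.42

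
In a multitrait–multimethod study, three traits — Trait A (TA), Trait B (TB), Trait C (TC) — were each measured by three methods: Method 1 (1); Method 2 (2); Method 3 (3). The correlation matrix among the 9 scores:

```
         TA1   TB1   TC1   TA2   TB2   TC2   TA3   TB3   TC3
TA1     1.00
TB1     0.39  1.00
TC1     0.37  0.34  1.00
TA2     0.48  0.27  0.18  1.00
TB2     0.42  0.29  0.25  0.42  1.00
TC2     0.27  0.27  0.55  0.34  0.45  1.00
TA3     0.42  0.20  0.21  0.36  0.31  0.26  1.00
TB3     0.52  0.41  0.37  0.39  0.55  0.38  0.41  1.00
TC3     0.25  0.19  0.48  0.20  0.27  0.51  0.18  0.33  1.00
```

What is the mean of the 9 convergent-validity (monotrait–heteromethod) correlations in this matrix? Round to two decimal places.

Convergent values: 0.48, 0.42, 0.36, 0.29, 0.41, 0.55, 0.55, 0.48, 0.51; mean = 4.05/9 = 0.45.

0.45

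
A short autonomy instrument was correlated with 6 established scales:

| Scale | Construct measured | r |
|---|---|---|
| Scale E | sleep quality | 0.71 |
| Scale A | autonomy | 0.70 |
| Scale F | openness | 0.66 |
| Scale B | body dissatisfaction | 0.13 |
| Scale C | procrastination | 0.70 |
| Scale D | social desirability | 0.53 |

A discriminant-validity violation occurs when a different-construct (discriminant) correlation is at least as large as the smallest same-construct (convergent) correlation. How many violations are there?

Convergent (same construct = autonomy): Scale A.
Smallest convergent = 0.70. Discriminant values: 0.71, 0.66, 0.13, 0.70, 0.53; count ≥ 0.70 → 2.

2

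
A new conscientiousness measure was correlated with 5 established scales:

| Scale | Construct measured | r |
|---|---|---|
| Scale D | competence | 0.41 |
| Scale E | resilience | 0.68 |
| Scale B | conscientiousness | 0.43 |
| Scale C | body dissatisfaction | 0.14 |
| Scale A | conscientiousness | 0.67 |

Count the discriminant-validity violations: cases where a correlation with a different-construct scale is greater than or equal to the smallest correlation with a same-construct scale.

1

Convergent (same construct = conscientiousness): Scale B, Scale A.
Smallest convergent = 0.43. Discriminant values: 0.41, 0.68, 0.14; count ≥ 0.43 → 1.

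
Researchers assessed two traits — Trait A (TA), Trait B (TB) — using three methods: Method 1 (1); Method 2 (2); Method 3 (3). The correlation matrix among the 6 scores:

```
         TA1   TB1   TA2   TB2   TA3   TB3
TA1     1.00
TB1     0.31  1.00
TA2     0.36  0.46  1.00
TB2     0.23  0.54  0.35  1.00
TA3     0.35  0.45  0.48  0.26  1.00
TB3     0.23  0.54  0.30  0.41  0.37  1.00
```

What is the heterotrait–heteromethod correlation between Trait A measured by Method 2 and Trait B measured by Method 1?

Different traits and methods: r(TA2, TB1) = 0.46.

0.46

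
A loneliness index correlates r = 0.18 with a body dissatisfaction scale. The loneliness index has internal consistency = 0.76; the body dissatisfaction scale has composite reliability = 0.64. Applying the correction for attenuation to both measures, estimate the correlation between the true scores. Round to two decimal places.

r_true = r_obs / √(r_xx · r_yy) = 0.18 / √(0.76 × 0.64) = 0.18 / √0.4864 = 0.18 / 0.6974 ≈ 0.26.

0.26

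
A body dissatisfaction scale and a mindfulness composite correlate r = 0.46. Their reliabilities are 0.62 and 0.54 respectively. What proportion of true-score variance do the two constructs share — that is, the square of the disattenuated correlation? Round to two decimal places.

0.63

Disattenuated r = 0.46 / √(0.62 × 0.54) = 0.46 / 0.5786 = 0.7950.
Shared true-score variance = 0.7950² = 0.6320 ≈ 0.63.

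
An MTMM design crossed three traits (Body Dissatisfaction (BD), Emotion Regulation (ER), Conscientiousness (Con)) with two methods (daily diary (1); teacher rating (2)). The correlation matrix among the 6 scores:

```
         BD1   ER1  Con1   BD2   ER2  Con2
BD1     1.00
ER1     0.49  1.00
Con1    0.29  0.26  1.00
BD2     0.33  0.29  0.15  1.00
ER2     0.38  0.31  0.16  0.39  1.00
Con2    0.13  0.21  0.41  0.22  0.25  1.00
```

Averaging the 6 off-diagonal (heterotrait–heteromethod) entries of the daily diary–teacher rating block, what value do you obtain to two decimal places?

0.22

HTHM values (method 1 × method 2): 0.38, 0.13, 0.29, 0.21, 0.15, 0.16; mean = 1.32/6 = 0.22.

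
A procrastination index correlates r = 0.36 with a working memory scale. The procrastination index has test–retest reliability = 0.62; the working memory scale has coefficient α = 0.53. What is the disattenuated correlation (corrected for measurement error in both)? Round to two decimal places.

0.63

r_true = r_obs / √(r_xx · r_yy) = 0.36 / √(0.62 × 0.53) = 0.36 / √0.3286 = 0.36 / 0.5732 ≈ 0.63.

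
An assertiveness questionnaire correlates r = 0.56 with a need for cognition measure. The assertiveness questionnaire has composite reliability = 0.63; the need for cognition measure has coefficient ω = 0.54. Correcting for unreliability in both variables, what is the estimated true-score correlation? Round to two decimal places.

r_true = r_obs / √(r_xx · r_yy) = 0.56 / √(0.63 × 0.54) = 0.56 / √0.3402 = 0.56 / 0.5833 ≈ 0.96.

0.96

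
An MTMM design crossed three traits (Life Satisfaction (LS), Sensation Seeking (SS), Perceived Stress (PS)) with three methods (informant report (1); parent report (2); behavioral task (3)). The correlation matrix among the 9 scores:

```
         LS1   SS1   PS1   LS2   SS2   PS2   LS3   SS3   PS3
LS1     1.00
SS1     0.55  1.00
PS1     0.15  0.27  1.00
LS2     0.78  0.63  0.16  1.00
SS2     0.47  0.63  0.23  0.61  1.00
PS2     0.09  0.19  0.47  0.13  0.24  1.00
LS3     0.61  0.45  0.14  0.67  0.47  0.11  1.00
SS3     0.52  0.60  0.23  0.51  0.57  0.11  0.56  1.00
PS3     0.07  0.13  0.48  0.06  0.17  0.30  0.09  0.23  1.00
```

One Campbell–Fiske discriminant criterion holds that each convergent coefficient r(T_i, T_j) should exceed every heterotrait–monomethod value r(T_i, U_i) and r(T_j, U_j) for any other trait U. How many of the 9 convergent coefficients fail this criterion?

1

Convergent coefficients and their comparison sets:
LS (methods 1·2): 0.78 vs {0.55, 0.61, 0.15, 0.13} → pass.
LS (methods 1·3): 0.61 vs {0.55, 0.56, 0.15, 0.09} → pass.
LS (methods 2·3): 0.67 vs {0.61, 0.56, 0.13, 0.09} → pass.
SS (methods 1·2): 0.63 vs {0.55, 0.61, 0.27, 0.24} → pass.
SS (methods 1·3): 0.60 vs {0.55, 0.56, 0.27, 0.23} → pass.
SS (methods 2·3): 0.57 vs {0.61, 0.56, 0.24, 0.23} → fail.
PS (methods 1·2): 0.47 vs {0.15, 0.13, 0.27, 0.24} → pass.
PS (methods 1·3): 0.48 vs {0.15, 0.09, 0.27, 0.23} → pass.
PS (methods 2·3): 0.30 vs {0.13, 0.09, 0.24, 0.23} → pass.
1 of 9 fail.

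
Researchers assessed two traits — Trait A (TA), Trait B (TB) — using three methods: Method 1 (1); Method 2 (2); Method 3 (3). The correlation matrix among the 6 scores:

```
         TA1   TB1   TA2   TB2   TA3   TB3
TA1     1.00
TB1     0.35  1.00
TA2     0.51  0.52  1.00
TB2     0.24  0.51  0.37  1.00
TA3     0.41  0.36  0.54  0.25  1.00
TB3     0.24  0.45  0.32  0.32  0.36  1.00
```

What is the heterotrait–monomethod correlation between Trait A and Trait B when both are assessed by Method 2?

Different traits, same method: r(TA2, TB2) = 0.37.

0.37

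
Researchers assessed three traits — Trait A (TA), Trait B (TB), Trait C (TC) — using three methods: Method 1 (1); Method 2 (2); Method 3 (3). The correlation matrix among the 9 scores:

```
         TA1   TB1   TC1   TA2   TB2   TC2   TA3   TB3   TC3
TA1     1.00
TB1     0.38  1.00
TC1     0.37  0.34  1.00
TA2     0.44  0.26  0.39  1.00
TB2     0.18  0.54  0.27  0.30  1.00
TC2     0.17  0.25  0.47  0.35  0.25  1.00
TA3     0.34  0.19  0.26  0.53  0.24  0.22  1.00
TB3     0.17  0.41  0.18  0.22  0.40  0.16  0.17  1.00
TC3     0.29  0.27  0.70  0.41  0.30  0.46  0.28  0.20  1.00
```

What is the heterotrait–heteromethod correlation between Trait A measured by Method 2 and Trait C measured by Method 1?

Different traits and methods: r(TA2, TC1) = 0.39.

0.39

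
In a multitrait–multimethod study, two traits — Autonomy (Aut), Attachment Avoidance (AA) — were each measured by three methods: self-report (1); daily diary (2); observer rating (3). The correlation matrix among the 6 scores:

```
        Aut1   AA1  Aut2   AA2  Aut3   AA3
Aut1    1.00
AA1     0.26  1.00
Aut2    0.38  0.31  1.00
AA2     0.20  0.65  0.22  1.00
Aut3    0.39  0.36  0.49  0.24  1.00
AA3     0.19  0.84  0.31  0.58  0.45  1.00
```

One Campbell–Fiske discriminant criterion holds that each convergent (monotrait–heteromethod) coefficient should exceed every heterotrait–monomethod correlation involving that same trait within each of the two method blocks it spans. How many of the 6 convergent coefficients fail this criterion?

Each convergent coefficient versus the relevant comparison correlations:
Aut (methods 1·2): 0.38 vs {0.26, 0.22} → pass.
Aut (methods 1·3): 0.39 vs {0.26, 0.45} → fail.
Aut (methods 2·3): 0.49 vs {0.22, 0.45} → pass.
AA (methods 1·2): 0.65 vs {0.26, 0.22} → pass.
AA (methods 1·3): 0.84 vs {0.26, 0.45} → pass.
AA (methods 2·3): 0.58 vs {0.22, 0.45} → pass.
1 of 6 fail.

1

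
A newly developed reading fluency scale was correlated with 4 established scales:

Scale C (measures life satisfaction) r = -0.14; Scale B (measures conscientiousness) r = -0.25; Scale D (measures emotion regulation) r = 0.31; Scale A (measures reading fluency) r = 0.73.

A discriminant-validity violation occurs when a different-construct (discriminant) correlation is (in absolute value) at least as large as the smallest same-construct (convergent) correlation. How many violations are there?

0

Convergent (same construct = reading fluency): Scale A.
Smallest convergent = 0.73. Discriminant |r|: 0.14, 0.25, 0.31; count ≥ 0.73 → 0.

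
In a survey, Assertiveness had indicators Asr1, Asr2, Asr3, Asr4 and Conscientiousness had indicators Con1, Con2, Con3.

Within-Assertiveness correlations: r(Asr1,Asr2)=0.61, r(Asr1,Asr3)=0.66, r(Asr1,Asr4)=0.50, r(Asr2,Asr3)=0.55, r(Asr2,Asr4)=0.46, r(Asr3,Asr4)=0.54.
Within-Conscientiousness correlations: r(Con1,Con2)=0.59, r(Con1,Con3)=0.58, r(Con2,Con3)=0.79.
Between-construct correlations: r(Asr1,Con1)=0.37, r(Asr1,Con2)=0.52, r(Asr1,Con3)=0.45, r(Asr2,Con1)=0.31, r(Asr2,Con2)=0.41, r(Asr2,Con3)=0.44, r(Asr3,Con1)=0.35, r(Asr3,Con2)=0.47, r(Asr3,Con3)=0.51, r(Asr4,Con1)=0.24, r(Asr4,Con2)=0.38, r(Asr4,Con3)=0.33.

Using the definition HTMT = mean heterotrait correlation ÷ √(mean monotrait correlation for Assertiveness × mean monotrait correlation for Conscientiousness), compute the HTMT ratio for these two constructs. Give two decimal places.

0.66

Mean heterotrait r = 4.78/12 = 0.3983.
Mean within-Asr = 3.32/6 = 0.5533; mean within-Con = 1.96/3 = 0.6533.
Geometric mean = √(0.5533 × 0.6533) = 0.6012.
HTMT = 0.3983 / 0.6012 = 0.66.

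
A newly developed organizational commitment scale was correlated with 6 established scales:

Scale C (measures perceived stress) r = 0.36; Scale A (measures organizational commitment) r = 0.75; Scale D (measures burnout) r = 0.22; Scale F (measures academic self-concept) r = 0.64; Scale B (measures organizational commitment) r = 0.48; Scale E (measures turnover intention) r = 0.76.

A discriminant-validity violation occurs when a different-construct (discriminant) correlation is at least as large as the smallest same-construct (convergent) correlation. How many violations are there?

2

Convergent (same construct = organizational commitment): Scale A, Scale B.
Smallest convergent = 0.48. Discriminant values: 0.36, 0.22, 0.64, 0.76; count ≥ 0.48 → 2.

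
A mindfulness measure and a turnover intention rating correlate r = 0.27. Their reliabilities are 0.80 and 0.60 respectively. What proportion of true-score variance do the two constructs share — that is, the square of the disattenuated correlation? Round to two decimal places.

0.15

Disattenuated r = 0.27 / √(0.80 × 0.60) = 0.27 / 0.6928 = 0.3897.
Shared true-score variance = 0.3897² = 0.1519 ≈ 0.15.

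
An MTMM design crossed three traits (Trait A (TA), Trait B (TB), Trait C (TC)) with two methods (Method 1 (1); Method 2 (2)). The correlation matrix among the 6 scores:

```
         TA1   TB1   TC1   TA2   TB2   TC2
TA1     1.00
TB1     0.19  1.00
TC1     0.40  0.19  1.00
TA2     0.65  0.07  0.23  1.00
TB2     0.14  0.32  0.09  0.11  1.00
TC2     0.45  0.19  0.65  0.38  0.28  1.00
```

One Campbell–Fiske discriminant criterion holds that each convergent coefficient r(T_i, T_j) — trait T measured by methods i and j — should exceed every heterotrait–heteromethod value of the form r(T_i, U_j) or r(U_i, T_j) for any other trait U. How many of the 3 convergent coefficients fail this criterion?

Checking each validity diagonal entry against its comparison values:
TA (methods 1·2): 0.65 vs {0.14, 0.07, 0.45, 0.23} → pass.
TB (methods 1·2): 0.32 vs {0.07, 0.14, 0.19, 0.09} → pass.
TC (methods 1·2): 0.65 vs {0.23, 0.45, 0.09, 0.19} → pass.
0 of 3 fail.

0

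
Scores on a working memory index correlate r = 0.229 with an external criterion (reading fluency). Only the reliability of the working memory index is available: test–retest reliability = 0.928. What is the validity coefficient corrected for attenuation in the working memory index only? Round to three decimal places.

Single correction: r_c = r_obs / √r_xx = 0.229 / √0.928 = 0.229 / 0.9633 ≈ 0.238.

0.238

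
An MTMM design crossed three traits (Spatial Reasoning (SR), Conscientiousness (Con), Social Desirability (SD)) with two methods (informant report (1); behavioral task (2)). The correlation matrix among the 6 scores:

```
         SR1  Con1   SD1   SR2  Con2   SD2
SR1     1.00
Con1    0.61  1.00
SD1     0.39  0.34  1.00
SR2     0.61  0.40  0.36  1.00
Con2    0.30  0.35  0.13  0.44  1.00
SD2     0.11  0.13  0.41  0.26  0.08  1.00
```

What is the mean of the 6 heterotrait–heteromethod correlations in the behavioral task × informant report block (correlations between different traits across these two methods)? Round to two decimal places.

0.24

HTHM values (method 2 × method 1): 0.40, 0.36, 0.30, 0.13, 0.11, 0.13; mean = 1.43/6 = 0.24.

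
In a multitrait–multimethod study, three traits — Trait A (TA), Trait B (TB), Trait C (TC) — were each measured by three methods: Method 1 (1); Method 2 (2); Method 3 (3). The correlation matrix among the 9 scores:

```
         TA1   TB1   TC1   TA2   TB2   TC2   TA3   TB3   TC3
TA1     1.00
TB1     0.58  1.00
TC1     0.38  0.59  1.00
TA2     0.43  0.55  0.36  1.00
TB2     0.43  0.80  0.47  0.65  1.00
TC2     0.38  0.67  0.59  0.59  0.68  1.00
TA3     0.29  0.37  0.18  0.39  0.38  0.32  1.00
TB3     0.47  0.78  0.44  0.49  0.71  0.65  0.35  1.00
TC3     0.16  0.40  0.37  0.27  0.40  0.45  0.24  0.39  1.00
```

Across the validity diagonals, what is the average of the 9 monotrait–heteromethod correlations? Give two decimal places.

0.53

Convergent values: 0.43, 0.29, 0.39, 0.80, 0.78, 0.71, 0.59, 0.37, 0.45; mean = 4.81/9 = 0.53.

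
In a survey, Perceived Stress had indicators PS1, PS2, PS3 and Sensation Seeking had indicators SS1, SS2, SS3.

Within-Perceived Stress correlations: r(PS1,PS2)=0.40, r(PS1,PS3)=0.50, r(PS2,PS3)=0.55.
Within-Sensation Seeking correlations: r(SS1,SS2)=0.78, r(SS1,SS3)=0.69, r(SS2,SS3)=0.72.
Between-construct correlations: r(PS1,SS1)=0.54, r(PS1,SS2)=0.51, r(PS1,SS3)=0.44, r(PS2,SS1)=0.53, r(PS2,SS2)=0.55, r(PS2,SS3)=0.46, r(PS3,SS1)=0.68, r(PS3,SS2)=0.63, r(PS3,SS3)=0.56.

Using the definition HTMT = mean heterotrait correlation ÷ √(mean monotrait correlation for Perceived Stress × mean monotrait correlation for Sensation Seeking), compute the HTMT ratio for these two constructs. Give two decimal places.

Between-construct mean = 4.90/9 = 0.5444.
Mean within-PS = 1.45/3 = 0.4833; mean within-SS = 2.19/3 = 0.7300.
Geometric mean = √(0.4833 × 0.7300) = 0.5940.
HTMT = 0.5444 / 0.5940 = 0.92.

0.92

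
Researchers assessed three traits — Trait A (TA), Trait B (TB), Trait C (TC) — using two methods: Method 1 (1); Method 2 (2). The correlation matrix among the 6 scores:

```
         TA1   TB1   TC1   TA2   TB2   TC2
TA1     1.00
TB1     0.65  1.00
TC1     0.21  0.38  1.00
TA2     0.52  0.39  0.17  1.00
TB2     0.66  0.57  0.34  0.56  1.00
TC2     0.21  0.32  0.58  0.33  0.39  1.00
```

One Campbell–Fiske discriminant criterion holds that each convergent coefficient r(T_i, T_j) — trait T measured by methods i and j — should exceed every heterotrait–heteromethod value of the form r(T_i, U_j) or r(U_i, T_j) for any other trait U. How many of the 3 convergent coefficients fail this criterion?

2

Convergent coefficients and their comparison sets:
TA (methods 1·2): 0.52 vs {0.66, 0.39, 0.21, 0.17} → fail.
TB (methods 1·2): 0.57 vs {0.39, 0.66, 0.32, 0.34} → fail.
TC (methods 1·2): 0.58 vs {0.17, 0.21, 0.34, 0.32} → pass.
2 of 3 fail.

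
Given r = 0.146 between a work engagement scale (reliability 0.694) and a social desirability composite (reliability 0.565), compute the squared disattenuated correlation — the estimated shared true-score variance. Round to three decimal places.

0.054

Disattenuated r = 0.146 / √(0.694 × 0.565) = 0.146 / 0.6262 = 0.2332.
Shared true-score variance = 0.2332² = 0.0544 ≈ 0.054.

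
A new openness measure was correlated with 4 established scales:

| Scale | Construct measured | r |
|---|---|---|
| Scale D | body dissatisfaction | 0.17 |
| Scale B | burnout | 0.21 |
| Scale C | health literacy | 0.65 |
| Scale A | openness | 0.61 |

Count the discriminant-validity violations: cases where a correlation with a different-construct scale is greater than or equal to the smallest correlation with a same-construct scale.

1

Convergent (same construct = openness): Scale A.
Smallest convergent = 0.61. Discriminant values: 0.17, 0.21, 0.65; count ≥ 0.61 → 1.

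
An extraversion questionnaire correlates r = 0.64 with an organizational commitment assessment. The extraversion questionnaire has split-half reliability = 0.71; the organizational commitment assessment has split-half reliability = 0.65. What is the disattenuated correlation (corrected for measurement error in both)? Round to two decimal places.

r_true = r_obs / √(r_xx · r_yy) = 0.64 / √(0.71 × 0.65) = 0.64 / √0.4615 = 0.64 / 0.6793 ≈ 0.94.

0.94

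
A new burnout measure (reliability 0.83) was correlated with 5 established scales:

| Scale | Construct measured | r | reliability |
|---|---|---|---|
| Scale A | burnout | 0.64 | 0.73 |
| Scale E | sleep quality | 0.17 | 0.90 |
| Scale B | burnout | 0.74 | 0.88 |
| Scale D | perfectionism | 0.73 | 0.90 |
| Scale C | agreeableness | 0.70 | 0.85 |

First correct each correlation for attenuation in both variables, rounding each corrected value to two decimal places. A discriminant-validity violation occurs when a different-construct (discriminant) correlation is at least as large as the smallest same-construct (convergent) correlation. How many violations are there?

Disattenuated r (r / √(r_scale · r_new)):
  Scale A (conv): 0.64 / √(0.73·0.83) = 0.82
  Scale E (disc): 0.17 / √(0.90·0.83) = 0.20
  Scale B (conv): 0.74 / √(0.88·0.83) = 0.87
  Scale D (disc): 0.73 / √(0.90·0.83) = 0.84
  Scale C (disc): 0.70 / √(0.85·0.83) = 0.83
Smallest convergent = 0.82. Discriminant values: 0.20, 0.84, 0.83; count ≥ 0.82 → 2.

2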